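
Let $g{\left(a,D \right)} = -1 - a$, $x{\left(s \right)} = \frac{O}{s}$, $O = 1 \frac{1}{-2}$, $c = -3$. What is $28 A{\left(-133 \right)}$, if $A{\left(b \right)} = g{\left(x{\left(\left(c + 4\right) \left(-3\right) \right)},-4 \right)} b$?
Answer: $\frac{13034}{3} \approx 4344.7$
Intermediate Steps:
$O = - \frac{1}{2}$ ($O = 1 \left(- \frac{1}{2}\right) = - \frac{1}{2} \approx -0.5$)
$x{\left(s \right)} = - \frac{1}{2 s}$
$A{\left(b \right)} = - \frac{7 b}{6}$ ($A{\left(b \right)} = \left(-1 - - \frac{1}{2 \left(-3 + 4\right) \left(-3\right)}\right) b = \left(-1 - - \frac{1}{2 \cdot 1 \left(-3\right)}\right) b = \left(-1 - - \frac{1}{2 \left(-3\right)}\right) b = \left(-1 - \left(- \frac{1}{2}\right) \left(- \frac{1}{3}\right)\right) b = \left(-1 - \frac{1}{6}\right) b = - \frac{7 b}{6}$)
$28 A{\left(-133 \right)} = 28 \left(\left(- \frac{7}{6}\right) \left(-133\right)\right) = 28 \cdot \frac{931}{6} = \frac{13034}{3}$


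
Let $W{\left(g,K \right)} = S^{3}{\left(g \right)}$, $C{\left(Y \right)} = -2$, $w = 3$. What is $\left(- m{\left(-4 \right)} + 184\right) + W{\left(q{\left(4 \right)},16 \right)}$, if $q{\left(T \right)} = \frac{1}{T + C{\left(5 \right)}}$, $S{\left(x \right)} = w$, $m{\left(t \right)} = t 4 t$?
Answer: $147$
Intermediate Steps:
$m{\left(t \right)} = 4 t^{2}$ ($m{\left(t \right)} = 4 t t = 4 t^{2}$)
$S{\left(x \right)} = 3$
$q{\left(T \right)} = \frac{1}{-2 + T}$ ($q{\left(T \right)} = \frac{1}{T - 2} = \frac{1}{-2 + T}$)
$W{\left(g,K \right)} = 27$ ($W{\left(g,K \right)} = 3^{3} = 27$)
$\left(- m{\left(-4 \right)} + 184\right) + W{\left(q{\left(4 \right)},16 \right)} = \left(- 4 \left(-4\right)^{2} + 184\right) + 27 = \left(- 4 \cdot 16 + 184\right) + 27 = \left(\left(-1\right) 64 + 184\right) + 27 = \left(-64 + 184\right) + 27 = 120 + 27 = 147$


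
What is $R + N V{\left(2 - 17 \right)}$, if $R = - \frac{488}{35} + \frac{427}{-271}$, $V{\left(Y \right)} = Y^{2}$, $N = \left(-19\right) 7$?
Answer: $- \frac{283985818}{9485} \approx -29941.0$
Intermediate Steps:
$N = -133$
$R = - \frac{147193}{9485}$ ($R = \left(-488\right) \frac{1}{35} + 427 \left(- \frac{1}{271}\right) = - \frac{488}{35} - \frac{427}{271} = - \frac{147193}{9485} \approx -15.519$)
$R + N V{\left(2 - 17 \right)} = - \frac{147193}{9485} - 133 \left(2 - 17\right)^{2} = - \frac{147193}{9485} - 133 \left(-15\right)^{2} = - \frac{147193}{9485} - 29925 = - \frac{283985818}{9485}$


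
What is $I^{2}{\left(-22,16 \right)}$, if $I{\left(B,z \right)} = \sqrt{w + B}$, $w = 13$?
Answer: $-9$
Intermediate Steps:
$I{\left(B,z \right)} = \sqrt{13 + B}$
$I^{2}{\left(-22,16 \right)} = \left(\sqrt{13 - 22}\right)^{2} = \left(\sqrt{-9}\right)^{2} = \left(3 i\right)^{2} = -9$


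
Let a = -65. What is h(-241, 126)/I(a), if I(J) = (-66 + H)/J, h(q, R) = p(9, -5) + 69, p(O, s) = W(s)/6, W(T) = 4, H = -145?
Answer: 13585/633 ≈ 21.461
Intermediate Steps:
p(O, s) = ⅔ (p(O, s) = 4/6 = 4*(⅙) = ⅔)
h(q, R) = 209/3 (h(q, R) = ⅔ + 69 = 209/3)
I(J) = -211/J (I(J) = (-66 - 145)/J = -211/J)
h(-241, 126)/I(a) = 209/(3*((-211/(-65)))) = 209/(3*((-211*(-1/65)))) = 209/(3*(211/65)) = (209/3)*(65/211) = 13585/633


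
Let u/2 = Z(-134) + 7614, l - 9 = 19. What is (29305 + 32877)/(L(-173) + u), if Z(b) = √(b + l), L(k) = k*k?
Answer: 2807952574/2039155073 - 124364*I*√106/2039155073 ≈ 1.377 - 0.00062791*I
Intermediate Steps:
L(k) = k²
l = 28 (l = 9 + 19 = 28)
Z(b) = √(28 + b) (Z(b) = √(b + 28) = √(28 + b))
u = 15228 + 2*I*√106 (u = 2*(√(28 - 134) + 7614) = 2*(√(-106) + 7614) = 2*(I*√106 + 7614) = 2*(7614 + I*√106) = 15228 + 2*I*√106 ≈ 15228.0 + 20.591*I)
(29305 + 32877)/(L(-173) + u) = (29305 + 32877)/((-173)² + (15228 + 2*I*√106)) = 62182/(29929 + (15228 + 2*I*√106)) = 62182/(45157 + 2*I*√106)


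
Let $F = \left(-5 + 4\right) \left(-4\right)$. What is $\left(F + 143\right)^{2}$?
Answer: $21609$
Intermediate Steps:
$F = 4$ ($F = \left(-1\right) \left(-4\right) = 4$)
$\left(F + 143\right)^{2} = \left(4 + 143\right)^{2} = 147^{2} = 21609$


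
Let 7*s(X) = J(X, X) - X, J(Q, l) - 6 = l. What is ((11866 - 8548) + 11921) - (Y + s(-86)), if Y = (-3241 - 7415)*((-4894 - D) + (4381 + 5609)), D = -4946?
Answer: 749159531/7 ≈ 1.0702e+8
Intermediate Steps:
J(Q, l) = 6 + l
s(X) = 6/7 (s(X) = ((6 + X) - X)/7 = (⅐)*6 = 6/7)
Y = -107007552 (Y = (-3241 - 7415)*((-4894 - 1*(-4946)) + (4381 + 5609)) = -10656*((-4894 + 4946) + 9990) = -10656*(52 + 9990) = -10656*10042 = -107007552)
((11866 - 8548) + 11921) - (Y + s(-86)) = ((11866 - 8548) + 11921) - (-107007552 + 6/7) = (3318 + 11921) - 1*(-749052858/7) = 15239 + 749052858/7 = 749159531/7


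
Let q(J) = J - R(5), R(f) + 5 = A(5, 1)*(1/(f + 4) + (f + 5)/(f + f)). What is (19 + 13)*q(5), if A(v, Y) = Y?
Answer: 2560/9 ≈ 284.44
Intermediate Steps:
R(f) = -5 + 1/(4 + f) + (5 + f)/(2*f) (R(f) = -5 + 1*(1/(f + 4) + (f + 5)/(f + f)) = -5 + 1*(1/(4 + f) + (5 + f)/((2*f))) = -5 + 1*(1/(4 + f) + (5 + f)*(1/(2*f))) = -5 + 1*(1/(4 + f) + (5 + f)/(2*f)) = -5 + (1/(4 + f) + (5 + f)/(2*f)) = -5 + 1/(4 + f) + (5 + f)/(2*f))
q(J) = 35/9 + J (q(J) = J - (20 - 29*5 - 9*5²)/(2*5*(4 + 5)) = J - (20 - 145 - 9*25)/(2*5*9) = J - (20 - 145 - 225)/(2*5*9) = J - (-350)/(2*5*9) = J - 1*(-35/9) = J + 35/9 = 35/9 + J)
(19 + 13)*q(5) = (19 + 13)*(35/9 + 5) = 32*(80/9) = 2560/9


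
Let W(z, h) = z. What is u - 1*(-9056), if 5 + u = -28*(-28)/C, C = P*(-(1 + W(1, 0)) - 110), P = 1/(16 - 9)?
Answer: 9002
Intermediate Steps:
P = 1/7 ≈ 0.14286
C = -16 (C = (-(1 + 1) - 110)/7 = (-1*2 - 110)/7 = (-2 - 110)/7 = (1/7)*(-112) = -16)
u = -54 (u = -5 - 28*(-28)/(-16) = -5 - (-784)*(-1)/16 = -5 - 1*49 = -5 - 49 = -54)
u - 1*(-9056) = -54 - 1*(-9056) = -54 + 9056 = 9002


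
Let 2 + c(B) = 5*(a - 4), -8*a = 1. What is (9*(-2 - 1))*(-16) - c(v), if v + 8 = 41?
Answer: 3637/8 ≈ 454.63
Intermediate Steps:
a = -1/8 (a = -1/8*1 = -1/8 ≈ -0.12500)
v = 33 (v = -8 + 41 = 33)
c(B) = -181/8 (c(B) = -2 + 5*(-1/8 - 4) = -2 + 5*(-33/8) = -2 - 165/8 = -181/8)
(9*(-2 - 1))*(-16) - c(v) = (9*(-2 - 1))*(-16) - 1*(-181/8) = (9*(-3))*(-16) + 181/8 = -27*(-16) + 181/8 = 432 + 181/8 = 3637/8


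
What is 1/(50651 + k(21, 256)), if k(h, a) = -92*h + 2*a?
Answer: 1/49231 ≈ 2.0312e-5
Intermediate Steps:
1/(50651 + k(21, 256)) = 1/(50651 + (-92*21 + 2*256)) = 1/(50651 + (-1932 + 512)) = 1/(50651 - 1420) = 1/49231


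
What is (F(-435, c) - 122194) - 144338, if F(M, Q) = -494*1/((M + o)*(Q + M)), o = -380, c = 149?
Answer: -2389459399/8965 ≈ -2.6653e+5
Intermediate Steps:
F(M, Q) = -494/((-380 + M)*(M + Q)) (F(M, Q) = -494*1/((M - 380)*(Q + M)) = -494*1/((-380 + M)*(M + Q)) = -494/((-380 + M)*(M + Q)))
(F(-435, c) - 122194) - 144338 = (-494/((-435)² - 380*(-435) - 380*149 - 435*149) - 122194) - 144338 = (-494/(189225 + 165300 - 56620 - 64815) - 122194) - 144338 = (-494/233090 - 122194) - 144338 = (-494*1/233090 - 122194) - 144338 = (-19/8965 - 122194) - 144338 = -1095469229/8965 - 144338 = -2389459399/8965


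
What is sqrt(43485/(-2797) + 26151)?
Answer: 3*sqrt(22718123446)/2797 ≈ 161.66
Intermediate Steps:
sqrt(43485/(-2797) + 26151) = sqrt(43485*(-1/2797) + 26151) = sqrt(-43485/2797 + 26151) = sqrt(73100862/2797) = 3*sqrt(22718123446)/2797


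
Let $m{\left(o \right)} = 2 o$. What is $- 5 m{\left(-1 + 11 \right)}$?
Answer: $-100$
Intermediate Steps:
$- 5 m{\left(-1 + 11 \right)} = - 5 \cdot 2 \left(-1 + 11\right) = - 5 \cdot 2 \cdot 10 = \left(-5\right) 20 = -100$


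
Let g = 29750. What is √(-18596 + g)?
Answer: 13*√66 ≈ 105.61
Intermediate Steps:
√(-18596 + g) = √(-18596 + 29750) = √11154 = 13*√66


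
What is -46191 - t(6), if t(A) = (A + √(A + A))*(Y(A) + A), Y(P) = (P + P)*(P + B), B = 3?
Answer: -46875 - 228*√3 ≈ -47270.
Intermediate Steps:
Y(P) = 2*P*(3 + P) (Y(P) = (P + P)*(P + 3) = (2*P)*(3 + P) = 2*P*(3 + P))
t(A) = (A + √2*√A)*(A + 2*A*(3 + A)) (t(A) = (A + √(A + A))*(2*A*(3 + A) + A) = (A + √(2*A))*(A + 2*A*(3 + A)) = (A + √2*√A)*(A + 2*A*(3 + A)))
-46191 - t(6) = -46191 - (2*6³ + 7*6² + 2*√2*6^(5/2) + 7*√2*6^(3/2)) = -46191 - (2*216 + 7*36 + 2*√2*(36*√6) + 7*√2*(6*√6)) = -46191 - (432 + 252 + 144*√3 + 84*√3) = -46191 - (684 + 228*√3) = -46191 + (-684 - 228*√3) = -46875 - 228*√3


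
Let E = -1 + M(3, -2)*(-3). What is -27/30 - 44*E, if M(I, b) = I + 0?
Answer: 4391/10 ≈ 439.10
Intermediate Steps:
M(I, b) = I
E = -10 (E = -1 + 3*(-3) = -1 - 9 = -10)
-27/30 - 44*E = -27/30 - 44*(-10) = -27*1/30 + 440 = -9/10 + 440 = 4391/10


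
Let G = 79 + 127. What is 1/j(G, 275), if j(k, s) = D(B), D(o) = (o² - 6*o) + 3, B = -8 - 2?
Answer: 1/163 ≈ 0.0061350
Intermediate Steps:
G = 206
B = -10
D(o) = 3 + o² - 6*o
j(k, s) = 163 (j(k, s) = 3 + (-10)² - 6*(-10) = 3 + 100 + 60 = 163)
1/j(G, 275) = 1/163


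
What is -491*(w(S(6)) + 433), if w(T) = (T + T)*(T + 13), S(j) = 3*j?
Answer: -760559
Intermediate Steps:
w(T) = 2*T*(13 + T) (w(T) = (2*T)*(13 + T) = 2*T*(13 + T))
-491*(w(S(6)) + 433) = -491*(2*(3*6)*(13 + 3*6) + 433) = -491*(2*18*(13 + 18) + 433) = -491*(2*18*31 + 433) = -491*(1116 + 433) = -491*1549 = -760559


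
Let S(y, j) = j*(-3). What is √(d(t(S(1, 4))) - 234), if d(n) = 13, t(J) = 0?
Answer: I*√221 ≈ 14.866*I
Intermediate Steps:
S(y, j) = -3*j
√(d(t(S(1, 4))) - 234) = √(13 - 234) = √(-221) = I*√221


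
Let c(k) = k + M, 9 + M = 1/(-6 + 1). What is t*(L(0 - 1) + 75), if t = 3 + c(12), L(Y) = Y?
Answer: 2146/5 ≈ 429.20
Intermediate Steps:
M = -46/5 (M = -9 + 1/(-6 + 1) = -9 + 1/(-5) = -9 - ⅕ = -46/5 ≈ -9.2000)
c(k) = -46/5 + k (c(k) = k - 46/5 = -46/5 + k)
t = 29/5 (t = 3 + (-46/5 + 12) = 3 + 14/5 = 29/5 ≈ 5.8000)
t*(L(0 - 1) + 75) = 29*((0 - 1) + 75)/5 = 29*(-1 + 75)/5 = (29/5)*74 = 2146/5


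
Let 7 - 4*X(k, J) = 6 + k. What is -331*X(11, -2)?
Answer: 1655/2 ≈ 827.50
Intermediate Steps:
X(k, J) = 1/4 - k/4 (X(k, J) = 7/4 - (6 + k)/4 = 7/4 + (-3/2 - k/4) = 1/4 - k/4)
-331*X(11, -2) = -331*(1/4 - 1/4*11) = -331*(1/4 - 11/4) = -331*(-5/2) = 1655/2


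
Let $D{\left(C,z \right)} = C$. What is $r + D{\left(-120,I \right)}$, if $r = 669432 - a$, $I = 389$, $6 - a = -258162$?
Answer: $411144$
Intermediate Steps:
$a = 258168$ ($a = 6 - -258162 = 6 + 258162 = 258168$)
$r = 411264$ ($r = 669432 - 258168 = 411264$)
$r + D{\left(-120,I \right)} = 411264 - 120 = 411144$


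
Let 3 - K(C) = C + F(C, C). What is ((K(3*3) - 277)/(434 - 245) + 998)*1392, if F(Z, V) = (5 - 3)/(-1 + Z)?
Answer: 87389180/63 ≈ 1.3871e+6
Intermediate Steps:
F(Z, V) = 2/(-1 + Z)
K(C) = 3 - C - 2/(-1 + C) (K(C) = 3 - (C + 2/(-1 + C)) = 3 + (-C - 2/(-1 + C)) = 3 - C - 2/(-1 + C))
((K(3*3) - 277)/(434 - 245) + 998)*1392 = (((-2 + (-1 + 3*3)*(3 - 3*3))/(-1 + 3*3) - 277)/(434 - 245) + 998)*1392 = (((-2 + (-1 + 9)*(3 - 1*9))/(-1 + 9) - 277)/189 + 998)*1392 = (((-2 + 8*(3 - 9))/8 - 277)*(1/189) + 998)*1392 = (((-2 + 8*(-6))/8 - 277)*(1/189) + 998)*1392 = (((-2 - 48)/8 - 277)*(1/189) + 998)*1392 = (((1/8)*(-50) - 277)*(1/189) + 998)*1392 = ((-25/4 - 277)*(1/189) + 998)*1392 = (-1133/4*1/189 + 998)*1392 = (-1133/756 + 998)*1392 = (753355/756)*1392 = 87389180/63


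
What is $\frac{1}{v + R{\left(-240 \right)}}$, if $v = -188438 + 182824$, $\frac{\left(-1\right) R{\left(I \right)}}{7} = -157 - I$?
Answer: $- \frac{1}{6195} \approx -0.00016142$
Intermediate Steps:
$R{\left(I \right)} = 1099 + 7 I$ ($R{\left(I \right)} = - 7 \left(-157 - I\right) = 1099 + 7 I$)
$v = -5614$
$\frac{1}{v + R{\left(-240 \right)}} = \frac{1}{-5614 + \left(1099 + 7 \left(-240\right)\right)} = \frac{1}{-5614 + \left(1099 - 1680\right)} = \frac{1}{-5614 - 581} = \frac{1}{-6195} = - \frac{1}{6195}$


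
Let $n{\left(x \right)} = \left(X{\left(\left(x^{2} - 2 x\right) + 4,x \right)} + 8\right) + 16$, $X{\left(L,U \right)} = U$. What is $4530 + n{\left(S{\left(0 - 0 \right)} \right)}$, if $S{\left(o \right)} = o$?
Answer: $4554$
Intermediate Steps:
$n{\left(x \right)} = 24 + x$ ($n{\left(x \right)} = \left(x + 8\right) + 16 = \left(8 + x\right) + 16 = 24 + x$)
$4530 + n{\left(S{\left(0 - 0 \right)} \right)} = 4530 + \left(24 + \left(0 - 0\right)\right) = 4530 + \left(24 + \left(0 + 0\right)\right) = 4530 + \left(24 + 0\right) = 4530 + 24 = 4554$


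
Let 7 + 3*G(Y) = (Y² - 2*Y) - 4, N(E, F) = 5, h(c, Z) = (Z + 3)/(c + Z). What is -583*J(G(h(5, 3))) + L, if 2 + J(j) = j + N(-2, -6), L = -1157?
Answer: -28135/48 ≈ -586.15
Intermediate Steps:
h(c, Z) = (3 + Z)/(Z + c)
G(Y) = -11/3 - 2*Y/3 + Y²/3 (G(Y) = -7/3 + ((Y² - 2*Y) - 4)/3 = -7/3 + (-4 + Y² - 2*Y)/3 = -7/3 + (-4/3 - 2*Y/3 + Y²/3) = -11/3 - 2*Y/3 + Y²/3)
J(j) = 3 + j (J(j) = -2 + (j + 5) = -2 + (5 + j) = 3 + j)
-583*J(G(h(5, 3))) + L = -583*(3 + (-11/3 - 2*(3 + 3)/(3*(3 + 5)) + ((3 + 3)/(3 + 5))²/3)) - 1157 = -583*(3 + (-11/3 - 2*6/(3*8) + (6/8)²/3)) - 1157 = -583*(3 + (-11/3 - 6/12 + ((⅛)*6)²/3)) - 1157 = -583*(3 + (-11/3 - ⅔*¾ + (¾)²/3)) - 1157 = -583*(3 + (-11/3 - ½ + (⅓)*(9/16))) - 1157 = -583*(3 + (-11/3 - ½ + 3/16)) - 1157 = -583*(3 - 191/48) - 1157 = -583*(-47/48) - 1157 = 27401/48 - 1157 = -28135/48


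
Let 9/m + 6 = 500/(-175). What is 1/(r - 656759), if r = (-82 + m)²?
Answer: -3844/2498089987 ≈ -1.5388e-6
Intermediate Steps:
m = -63/62 (m = 9/(-6 + 500/(-175)) = 9/(-6 + 500*(-1/175)) = 9/(-6 - 20/7) = 9/(-62/7) = 9*(-7/62) = -63/62 ≈ -1.0161)
r = 26491609/3844 (r = (-82 - 63/62)² = (-5147/62)² = 26491609/3844 ≈ 6891.7)
1/(r - 656759) = 1/(26491609/3844 - 656759) = 1/(-2498089987/3844) = -3844/2498089987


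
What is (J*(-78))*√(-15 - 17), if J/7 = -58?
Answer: 126672*I*√2 ≈ 1.7914e+5*I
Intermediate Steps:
J = -406 (J = 7*(-58) = -406)
(J*(-78))*√(-15 - 17) = (-406*(-78))*√(-15 - 17) = 31668*√(-32) = 31668*(4*I*√2) = 126672*I*√2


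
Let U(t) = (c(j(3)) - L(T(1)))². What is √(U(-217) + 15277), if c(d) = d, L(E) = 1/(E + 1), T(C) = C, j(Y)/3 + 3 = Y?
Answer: √61109/2 ≈ 123.60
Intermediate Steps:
j(Y) = -9 + 3*Y
L(E) = 1/(1 + E)
U(t) = ¼ (U(t) = ((-9 + 3*3) - 1/(1 + 1))² = ((-9 + 9) - 1/2)² = (0 - 1*½)² = (0 - ½)² = (-½)² = ¼)
√(U(-217) + 15277) = √(¼ + 15277) = √(61109/4) = √61109/2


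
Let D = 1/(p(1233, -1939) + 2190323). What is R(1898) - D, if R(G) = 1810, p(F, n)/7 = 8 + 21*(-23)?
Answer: 3958466379/2186998 ≈ 1810.0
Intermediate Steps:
p(F, n) = -3325 (p(F, n) = 7*(8 + 21*(-23)) = 7*(8 - 483) = 7*(-475) = -3325)
D = 1/2186998 (D = 1/(-3325 + 2190323) = 1/2186998 ≈ 4.5725e-7)
R(1898) - D = 1810 - 1*1/2186998 = 1810 - 1/2186998 = 3958466379/2186998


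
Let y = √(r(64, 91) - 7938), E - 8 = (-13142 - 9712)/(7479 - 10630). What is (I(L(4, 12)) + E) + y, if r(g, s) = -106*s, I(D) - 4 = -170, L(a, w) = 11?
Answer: -475004/3151 + 4*I*√1099 ≈ -150.75 + 132.6*I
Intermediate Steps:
I(D) = -166 (I(D) = 4 - 170 = -166)
E = 48062/3151 (E = 8 + (-13142 - 9712)/(7479 - 10630) = 8 - 22854/(-3151) = 8 - 22854*(-1/3151) = 8 + 22854/3151 = 48062/3151 ≈ 15.253)
y = 4*I*√1099 (y = √(-106*91 - 7938) = √(-9646 - 7938) = √(-17584) = 4*I*√1099 ≈ 132.6*I)
(I(L(4, 12)) + E) + y = (-166 + 48062/3151) + 4*I*√1099 = -475004/3151 + 4*I*√1099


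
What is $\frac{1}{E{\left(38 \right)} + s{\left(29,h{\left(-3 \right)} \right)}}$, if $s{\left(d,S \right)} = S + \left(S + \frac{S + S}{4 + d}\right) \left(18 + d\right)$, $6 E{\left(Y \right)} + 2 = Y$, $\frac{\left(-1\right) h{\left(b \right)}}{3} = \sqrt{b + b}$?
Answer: $\frac{121}{2816410} + \frac{9229 i \sqrt{6}}{8449230} \approx 4.2962 \cdot 10^{-5} + 0.0026756 i$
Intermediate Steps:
$h{\left(b \right)} = - 3 \sqrt{2} \sqrt{b}$ ($h{\left(b \right)} = - 3 \sqrt{b + b} = - 3 \sqrt{2 b} = - 3 \sqrt{2} \sqrt{b}$)
$E{\left(Y \right)} = - \frac{1}{3} + \frac{Y}{6}$
$s{\left(d,S \right)} = S + \left(18 + d\right) \left(S + \frac{2 S}{4 + d}\right)$ ($s{\left(d,S \right)} = S + \left(S + \frac{2 S}{4 + d}\right) \left(18 + d\right) = S + \left(18 + d\right) \left(S + \frac{2 S}{4 + d}\right)$)
$\frac{1}{E{\left(38 \right)} + s{\left(29,h{\left(-3 \right)} \right)}} = \frac{1}{\left(- \frac{1}{3} + \frac{1}{6} \cdot 38\right) + \frac{- 3 \sqrt{2} \sqrt{-3} \left(112 + 29^{2} + 25 \cdot 29\right)}{4 + 29}} = \frac{1}{\left(- \frac{1}{3} + \frac{19}{3}\right) + \frac{- 3 \sqrt{2} i \sqrt{3} \left(112 + 841 + 725\right)}{33}} = \frac{1}{6 + - 3 i \sqrt{6} \cdot \frac{1}{33} \cdot 1678} = \frac{1}{6 - \frac{1678 i \sqrt{6}}{11}}$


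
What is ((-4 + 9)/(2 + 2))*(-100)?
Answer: -125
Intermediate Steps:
((-4 + 9)/(2 + 2))*(-100) = (5/4)*(-100) = -125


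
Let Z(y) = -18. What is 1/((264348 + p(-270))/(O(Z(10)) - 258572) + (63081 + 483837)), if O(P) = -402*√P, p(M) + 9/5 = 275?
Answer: 228551094544865510/124998473638498452114769 - 1994582295*I*√2/124998473638498452114769 ≈ 1.8284e-6 - 2.2566e-14*I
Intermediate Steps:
p(M) = 1366/5 (p(M) = -9/5 + 275 = 1366/5)
1/((264348 + p(-270))/(O(Z(10)) - 258572) + (63081 + 483837)) = 1/((264348 + 1366/5)/(-1206*I*√2 - 258572) + (63081 + 483837)) = 1/(1323106/(5*(-1206*I*√2 - 258572)) + 546918) = 1/(1323106/(5*(-258572 - 1206*I*√2)) + 546918) = 1/(546918 + 1323106/(5*(-258572 - 1206*I*√2)))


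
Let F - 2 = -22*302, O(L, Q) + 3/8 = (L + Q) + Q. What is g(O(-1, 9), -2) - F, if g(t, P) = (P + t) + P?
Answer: 53237/8 ≈ 6654.6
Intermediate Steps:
O(L, Q) = -3/8 + L + 2*Q (O(L, Q) = -3/8 + ((L + Q) + Q) = -3/8 + (L + 2*Q) = -3/8 + L + 2*Q)
F = -6642 (F = 2 - 22*302 = 2 - 6644 = -6642)
g(t, P) = t + 2*P
g(O(-1, 9), -2) - F = ((-3/8 - 1 + 2*9) + 2*(-2)) - 1*(-6642) = ((-3/8 - 1 + 18) - 4) + 6642 = (133/8 - 4) + 6642 = 101/8 + 6642 = 53237/8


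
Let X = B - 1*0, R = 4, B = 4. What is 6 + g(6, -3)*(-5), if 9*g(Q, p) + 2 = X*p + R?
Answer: 104/9 ≈ 11.556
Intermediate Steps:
X = 4 (X = 4 - 1*0 = 4 + 0 = 4)
g(Q, p) = 2/9 + 4*p/9 (g(Q, p) = -2/9 + (4*p + 4)/9 = -2/9 + (4 + 4*p)/9 = -2/9 + (4/9 + 4*p/9) = 2/9 + 4*p/9)
6 + g(6, -3)*(-5) = 6 + (2/9 + (4/9)*(-3))*(-5) = 6 + (2/9 - 4/3)*(-5) = 6 - 10/9*(-5) = 6 + 50/9 = 104/9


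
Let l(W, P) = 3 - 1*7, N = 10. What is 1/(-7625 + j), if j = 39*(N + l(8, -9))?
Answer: -1/7391 ≈ -0.00013530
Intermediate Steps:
l(W, P) = -4 (l(W, P) = 3 - 7 = -4)
j = 234 (j = 39*(10 - 4) = 39*6 = 234)
1/(-7625 + j) = 1/(-7625 + 234) = 1/(-7391) = -1/7391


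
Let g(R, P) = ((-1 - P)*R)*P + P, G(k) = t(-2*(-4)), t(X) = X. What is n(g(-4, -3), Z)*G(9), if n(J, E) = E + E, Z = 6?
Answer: 96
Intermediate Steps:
G(k) = 8 (G(k) = -2*(-4) = 8)
g(R, P) = P + P*R*(-1 - P) (g(R, P) = (R*(-1 - P))*P + P = P*R*(-1 - P) + P = P + P*R*(-1 - P))
n(J, E) = 2*E
n(g(-4, -3), Z)*G(9) = (2*6)*8 = 12*8 = 96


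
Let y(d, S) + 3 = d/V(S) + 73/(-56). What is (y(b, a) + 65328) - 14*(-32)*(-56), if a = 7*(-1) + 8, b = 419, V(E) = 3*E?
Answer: 6783061/168 ≈ 40375.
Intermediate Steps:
a = 1 (a = -7 + 8 = 1)
y(d, S) = -241/56 + d/(3*S) (y(d, S) = -3 + (d/((3*S)) + 73/(-56)) = -3 + (d*(1/(3*S)) + 73*(-1/56)) = -3 + (d/(3*S) - 73/56) = -3 + (-73/56 + d/(3*S)) = -241/56 + d/(3*S))
(y(b, a) + 65328) - 14*(-32)*(-56) = ((-241/56 + (⅓)*419/1) + 65328) - 14*(-32)*(-56) = ((-241/56 + (⅓)*419*1) + 65328) + 448*(-56) = ((-241/56 + 419/3) + 65328) - 25088 = (22741/168 + 65328) - 25088 = 10997845/168 - 25088 = 6783061/168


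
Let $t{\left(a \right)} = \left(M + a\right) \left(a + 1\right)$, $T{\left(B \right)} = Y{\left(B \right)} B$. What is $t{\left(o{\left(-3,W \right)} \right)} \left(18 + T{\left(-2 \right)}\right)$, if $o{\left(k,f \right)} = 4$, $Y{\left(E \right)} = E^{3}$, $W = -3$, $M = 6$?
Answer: $1700$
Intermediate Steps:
$T{\left(B \right)} = B^{4}$ ($T{\left(B \right)} = B^{3} B = B^{4}$)
$t{\left(a \right)} = \left(1 + a\right) \left(6 + a\right)$ ($t{\left(a \right)} = \left(6 + a\right) \left(a + 1\right) = \left(6 + a\right) \left(1 + a\right) = \left(1 + a\right) \left(6 + a\right)$)
$t{\left(o{\left(-3,W \right)} \right)} \left(18 + T{\left(-2 \right)}\right) = \left(6 + 4^{2} + 7 \cdot 4\right) \left(18 + \left(-2\right)^{4}\right) = \left(6 + 16 + 28\right) \left(18 + 16\right) = 50 \cdot 34 = 1700$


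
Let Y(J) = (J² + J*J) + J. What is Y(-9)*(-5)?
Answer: -765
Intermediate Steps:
Y(J) = J + 2*J² (Y(J) = (J² + J²) + J = 2*J² + J = J + 2*J²)
Y(-9)*(-5) = -9*(1 + 2*(-9))*(-5) = -9*(1 - 18)*(-5) = -9*(-17)*(-5) = 153*(-5) = -765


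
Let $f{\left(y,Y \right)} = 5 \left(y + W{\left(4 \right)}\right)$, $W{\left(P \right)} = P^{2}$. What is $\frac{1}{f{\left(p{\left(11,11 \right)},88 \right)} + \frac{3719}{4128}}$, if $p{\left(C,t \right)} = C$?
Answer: $\frac{4128}{560999} \approx 0.0073583$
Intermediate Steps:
$f{\left(y,Y \right)} = 80 + 5 y$ ($f{\left(y,Y \right)} = 5 \left(y + 4^{2}\right) = 5 \left(y + 16\right) = 5 \left(16 + y\right) = 80 + 5 y$)
$\frac{1}{f{\left(p{\left(11,11 \right)},88 \right)} + \frac{3719}{4128}} = \frac{1}{\left(80 + 5 \cdot 11\right) + \frac{3719}{4128}} = \frac{1}{\left(80 + 55\right) + 3719 \cdot \frac{1}{4128}} = \frac{1}{135 + \frac{3719}{4128}} = \frac{1}{\frac{560999}{4128}} = \frac{4128}{560999}$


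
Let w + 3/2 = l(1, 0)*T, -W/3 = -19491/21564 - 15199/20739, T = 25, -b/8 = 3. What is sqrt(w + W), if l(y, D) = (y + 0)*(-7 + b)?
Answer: I*sqrt(52921630946553359)/8281774 ≈ 27.777*I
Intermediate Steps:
b = -24 (b = -8*3 = -24)
l(y, D) = -31*y (l(y, D) = (y + 0)*(-7 - 24) = y*(-31) = -31*y)
W = 81330565/16563548 (W = -3*(-19491/21564 - 15199/20739) = -3*(-19491*1/21564 - 15199*1/20739) = -3*(-6497/7188 - 15199/20739) = -3*(-81330565/49690644) = 81330565/16563548 ≈ 4.9102)
w = -1553/2 (w = -3/2 - 31*1*25 = -3/2 - 31*25 = -3/2 - 775 = -1553/2 ≈ -776.50)
sqrt(w + W) = sqrt(-1553/2 + 81330565/16563548) = sqrt(-12780264457/16563548) = I*sqrt(52921630946553359)/8281774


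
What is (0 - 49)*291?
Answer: -14259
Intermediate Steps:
(0 - 49)*291 = -49*291 = -14259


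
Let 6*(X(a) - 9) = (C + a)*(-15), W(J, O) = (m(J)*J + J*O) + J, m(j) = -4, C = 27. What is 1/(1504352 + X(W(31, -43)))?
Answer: 2/3015717 ≈ 6.6319e-7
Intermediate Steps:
W(J, O) = -3*J + J*O (W(J, O) = (-4*J + J*O) + J = -3*J + J*O)
X(a) = -117/2 - 5*a/2 (X(a) = 9 + ((27 + a)*(-15))/6 = 9 + (-405 - 15*a)/6 = 9 + (-135/2 - 5*a/2) = -117/2 - 5*a/2)
1/(1504352 + X(W(31, -43))) = 1/(1504352 + (-117/2 - 155*(-3 - 43)/2)) = 1/(1504352 + (-117/2 - 155*(-46)/2)) = 1/(1504352 + (-117/2 - 5/2*(-1426))) = 1/(1504352 + (-117/2 + 3565)) = 1/(1504352 + 7013/2) = 1/(3015717/2) = 2/3015717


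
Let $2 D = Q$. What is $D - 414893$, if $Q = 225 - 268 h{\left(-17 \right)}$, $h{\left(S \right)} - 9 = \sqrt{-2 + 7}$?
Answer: $- \frac{831973}{2} - 134 \sqrt{5} \approx -4.1629 \cdot 10^{5}$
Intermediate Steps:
$h{\left(S \right)} = 9 + \sqrt{5}$ ($h{\left(S \right)} = 9 + \sqrt{-2 + 7} = 9 + \sqrt{5}$)
$Q = -2187 - 268 \sqrt{5}$ ($Q = 225 - 268 \left(9 + \sqrt{5}\right) = 225 - \left(2412 + 268 \sqrt{5}\right) = -2187 - 268 \sqrt{5} \approx -2786.3$)
$D = - \frac{2187}{2} - 134 \sqrt{5}$ ($D = \frac{-2187 - 268 \sqrt{5}}{2} = - \frac{2187}{2} - 134 \sqrt{5} \approx -1393.1$)
$D - 414893 = \left(- \frac{2187}{2} - 134 \sqrt{5}\right) - 414893 = - \frac{831973}{2} - 134 \sqrt{5}$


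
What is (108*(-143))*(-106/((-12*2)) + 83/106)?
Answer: -4256109/53 ≈ -80304.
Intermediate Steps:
(108*(-143))*(-106/((-12*2)) + 83/106) = -15444*(-106/(-24) + 83*(1/106)) = -15444*(-106*(-1/24) + 83/106) = -15444*(53/12 + 83/106) = -15444*3307/636 = -4256109/53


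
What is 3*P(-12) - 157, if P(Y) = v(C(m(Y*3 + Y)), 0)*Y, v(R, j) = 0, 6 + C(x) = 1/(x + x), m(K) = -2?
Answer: -157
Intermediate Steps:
C(x) = -6 + 1/(2*x) (C(x) = -6 + 1/(x + x) = -6 + 1/(2*x))
P(Y) = 0 (P(Y) = 0*Y = 0)
3*P(-12) - 157 = 3*0 - 157 = 0 - 157 = -157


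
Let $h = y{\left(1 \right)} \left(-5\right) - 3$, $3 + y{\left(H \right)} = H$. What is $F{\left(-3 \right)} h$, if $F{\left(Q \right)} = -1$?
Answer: $-7$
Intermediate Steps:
$y{\left(H \right)} = -3 + H$
$h = 7$ ($h = \left(-3 + 1\right) \left(-5\right) - 3 = \left(-2\right) \left(-5\right) - 3 = 10 - 3 = 7$)
$F{\left(-3 \right)} h = \left(-1\right) 7 = -7$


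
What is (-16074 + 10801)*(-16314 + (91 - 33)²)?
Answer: 68285350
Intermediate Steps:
(-16074 + 10801)*(-16314 + (91 - 33)²) = -5273*(-16314 + 58²) = -5273*(-16314 + 3364) = -5273*(-12950) = 68285350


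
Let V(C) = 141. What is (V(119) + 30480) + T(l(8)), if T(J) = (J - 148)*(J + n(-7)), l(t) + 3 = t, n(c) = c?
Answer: 30907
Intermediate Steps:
l(t) = -3 + t
T(J) = (-148 + J)*(-7 + J) (T(J) = (J - 148)*(J - 7) = (-148 + J)*(-7 + J))
(V(119) + 30480) + T(l(8)) = (141 + 30480) + (1036 + (-3 + 8)**2 - 155*(-3 + 8)) = 30621 + (1036 + 5**2 - 155*5) = 30621 + (1036 + 25 - 775) = 30621 + 286 = 30907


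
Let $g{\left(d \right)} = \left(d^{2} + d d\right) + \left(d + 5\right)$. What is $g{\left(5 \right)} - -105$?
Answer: $165$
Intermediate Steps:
$g{\left(d \right)} = 5 + d + 2 d^{2}$ ($g{\left(d \right)} = \left(d^{2} + d^{2}\right) + \left(5 + d\right) = 2 d^{2} + \left(5 + d\right) = 5 + d + 2 d^{2}$)
$g{\left(5 \right)} - -105 = \left(5 + 5 + 2 \cdot 5^{2}\right) - -105 = \left(5 + 5 + 2 \cdot 25\right) + 105 = \left(5 + 5 + 50\right) + 105 = 60 + 105 = 165$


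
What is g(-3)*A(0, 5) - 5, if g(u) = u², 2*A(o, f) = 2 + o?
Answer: 4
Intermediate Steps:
A(o, f) = 1 + o/2 (A(o, f) = (2 + o)/2 = 1 + o/2)
g(-3)*A(0, 5) - 5 = (-3)²*(1 + (½)*0) - 5 = 9*(1 + 0) - 5 = 9*1 - 5 = 9 - 5 = 4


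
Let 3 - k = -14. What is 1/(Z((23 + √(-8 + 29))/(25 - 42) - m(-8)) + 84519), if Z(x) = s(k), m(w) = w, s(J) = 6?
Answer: 1/84525 ≈ 1.1831e-5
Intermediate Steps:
k = 17 (k = 3 - 1*(-14) = 3 + 14 = 17)
Z(x) = 6
1/(Z((23 + √(-8 + 29))/(25 - 42) - m(-8)) + 84519) = 1/(6 + 84519) = 1/84525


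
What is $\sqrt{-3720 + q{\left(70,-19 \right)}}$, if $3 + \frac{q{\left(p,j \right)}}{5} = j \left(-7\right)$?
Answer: $i \sqrt{3070} \approx 55.408 i$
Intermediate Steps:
$q{\left(p,j \right)} = -15 - 35 j$ ($q{\left(p,j \right)} = -15 + 5 j \left(-7\right) = -15 + 5 \left(- 7 j\right) = -15 - 35 j$)
$\sqrt{-3720 + q{\left(70,-19 \right)}} = \sqrt{-3720 - -650} = \sqrt{-3720 + \left(-15 + 665\right)} = \sqrt{-3720 + 650} = \sqrt{-3070} = i \sqrt{3070}$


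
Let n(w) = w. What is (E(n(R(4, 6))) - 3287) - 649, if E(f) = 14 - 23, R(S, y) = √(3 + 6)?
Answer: -3945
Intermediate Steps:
R(S, y) = 3 (R(S, y) = √9 = 3)
E(f) = -9
(E(n(R(4, 6))) - 3287) - 649 = (-9 - 3287) - 649 = -3296 - 649 = -3945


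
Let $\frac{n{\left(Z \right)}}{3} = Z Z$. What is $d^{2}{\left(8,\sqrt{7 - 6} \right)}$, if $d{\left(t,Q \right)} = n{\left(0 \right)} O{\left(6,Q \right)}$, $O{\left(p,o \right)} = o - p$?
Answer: $0$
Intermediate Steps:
$n{\left(Z \right)} = 3 Z^{2}$ ($n{\left(Z \right)} = 3 Z Z = 3 Z^{2}$)
$d{\left(t,Q \right)} = 0$ ($d{\left(t,Q \right)} = 3 \cdot 0^{2} \left(Q - 6\right) = 3 \cdot 0 \left(Q - 6\right) = 0 \left(-6 + Q\right) = 0$)
$d^{2}{\left(8,\sqrt{7 - 6} \right)} = 0^{2} = 0$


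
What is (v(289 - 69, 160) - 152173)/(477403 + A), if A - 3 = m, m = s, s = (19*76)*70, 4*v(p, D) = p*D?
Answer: -143373/578486 ≈ -0.24784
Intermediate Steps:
v(p, D) = D*p/4 (v(p, D) = (p*D)/4 = (D*p)/4 = D*p/4)
s = 101080 (s = 1444*70 = 101080)
m = 101080
A = 101083 (A = 3 + 101080 = 101083)
(v(289 - 69, 160) - 152173)/(477403 + A) = ((¼)*160*(289 - 69) - 152173)/(477403 + 101083) = ((¼)*160*220 - 152173)/578486 = (8800 - 152173)*(1/578486) = -143373*1/578486 = -143373/578486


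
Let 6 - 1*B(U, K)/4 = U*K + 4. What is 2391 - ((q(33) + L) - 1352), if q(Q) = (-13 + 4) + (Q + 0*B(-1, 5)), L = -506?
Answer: 4225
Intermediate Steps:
B(U, K) = 8 - 4*K*U (B(U, K) = 24 - 4*(U*K + 4) = 24 - 4*(K*U + 4) = 24 - 4*(4 + K*U) = 24 + (-16 - 4*K*U) = 8 - 4*K*U)
q(Q) = -9 + Q (q(Q) = (-13 + 4) + (Q + 0*(8 - 4*5*(-1))) = -9 + (Q + 0*(8 + 20)) = -9 + (Q + 0*28) = -9 + (Q + 0) = -9 + Q)
2391 - ((q(33) + L) - 1352) = 2391 - (((-9 + 33) - 506) - 1352) = 2391 - ((24 - 506) - 1352) = 2391 - (-482 - 1352) = 2391 - 1*(-1834) = 2391 + 1834 = 4225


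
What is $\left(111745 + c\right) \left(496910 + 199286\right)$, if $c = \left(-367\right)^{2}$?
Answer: $171566365064$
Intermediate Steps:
$c = 134689$
$\left(111745 + c\right) \left(496910 + 199286\right) = \left(111745 + 134689\right) \left(496910 + 199286\right) = 246434 \cdot 696196 = 171566365064$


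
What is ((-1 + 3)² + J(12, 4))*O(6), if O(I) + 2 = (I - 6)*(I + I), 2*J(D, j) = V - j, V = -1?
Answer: -3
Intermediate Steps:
J(D, j) = -½ - j/2 (J(D, j) = (-1 - j)/2 = -½ - j/2)
O(I) = -2 + 2*I*(-6 + I) (O(I) = -2 + (I - 6)*(I + I) = -2 + (-6 + I)*(2*I) = -2 + 2*I*(-6 + I))
((-1 + 3)² + J(12, 4))*O(6) = ((-1 + 3)² + (-½ - ½*4))*(-2 - 12*6 + 2*6²) = (2² + (-½ - 2))*(-2 - 72 + 2*36) = (4 - 5/2)*(-2 - 72 + 72) = (3/2)*(-2) = -3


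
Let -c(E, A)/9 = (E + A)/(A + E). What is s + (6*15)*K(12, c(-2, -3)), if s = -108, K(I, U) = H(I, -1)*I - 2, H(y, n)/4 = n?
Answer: -4608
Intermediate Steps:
c(E, A) = -9 (c(E, A) = -9*(E + A)/(A + E) = -9*(A + E)/(A + E) = -9*1 = -9)
H(y, n) = 4*n
K(I, U) = -2 - 4*I (K(I, U) = (4*(-1))*I - 2 = -4*I - 2 = -2 - 4*I)
s + (6*15)*K(12, c(-2, -3)) = -108 + (6*15)*(-2 - 4*12) = -108 + 90*(-2 - 48) = -108 + 90*(-50) = -108 - 4500 = -4608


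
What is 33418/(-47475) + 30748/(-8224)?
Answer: -433647733/97608600 ≈ -4.4427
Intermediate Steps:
33418/(-47475) + 30748/(-8224) = 33418*(-1/47475) + 30748*(-1/8224) = -33418/47475 - 7687/2056 = -433647733/97608600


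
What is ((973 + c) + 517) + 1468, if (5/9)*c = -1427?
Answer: 1947/5 ≈ 389.40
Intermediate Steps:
c = -12843/5 (c = (9/5)*(-1427) = -12843/5 ≈ -2568.6)
((973 + c) + 517) + 1468 = ((973 - 12843/5) + 517) + 1468 = (-7978/5 + 517) + 1468 = -5393/5 + 1468 = 1947/5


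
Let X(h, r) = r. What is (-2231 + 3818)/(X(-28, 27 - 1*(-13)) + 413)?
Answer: 529/151 ≈ 3.5033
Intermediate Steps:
(-2231 + 3818)/(X(-28, 27 - 1*(-13)) + 413) = (-2231 + 3818)/((27 - 1*(-13)) + 413) = 1587/((27 + 13) + 413) = 1587/(40 + 413) = 1587/453 = 1587*(1/453) = 529/151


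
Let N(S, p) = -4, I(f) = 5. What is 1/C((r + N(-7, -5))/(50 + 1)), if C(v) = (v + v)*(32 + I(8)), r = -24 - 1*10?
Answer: -51/2812 ≈ -0.018137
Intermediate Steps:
r = -34 (r = -24 - 10 = -34)
C(v) = 74*v (C(v) = (v + v)*(32 + 5) = (2*v)*37 = 74*v)
1/C((r + N(-7, -5))/(50 + 1)) = 1/(74*((-34 - 4)/(50 + 1))) = 1/(74*(-38/51)) = 1/(-2812/51) = -51/2812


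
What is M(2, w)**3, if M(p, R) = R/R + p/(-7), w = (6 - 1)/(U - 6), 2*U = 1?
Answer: 125/343 ≈ 0.36443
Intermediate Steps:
U = 1/2 (U = (1/2)*1 = 1/2 ≈ 0.50000)
w = -10/11 (w = (6 - 1)/(1/2 - 6) = 5/(-11/2) = 5*(-2/11) = -10/11 ≈ -0.90909)
M(p, R) = 1 - p/7 (M(p, R) = 1 + p*(-1/7) = 1 - p/7)
M(2, w)**3 = (1 - 1/7*2)**3 = (1 - 2/7)**3 = (5/7)**3 = 125/343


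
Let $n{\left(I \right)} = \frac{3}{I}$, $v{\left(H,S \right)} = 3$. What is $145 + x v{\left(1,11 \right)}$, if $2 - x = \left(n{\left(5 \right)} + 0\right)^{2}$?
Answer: $\frac{3748}{25} \approx 149.92$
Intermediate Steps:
$x = \frac{41}{25}$ ($x = 2 - \left(\frac{3}{5} + 0\right)^{2} = 2 - \left(\frac{3}{5}\right)^{2} = 2 - \frac{9}{25} = \frac{41}{25} \approx 1.64$)
$145 + x v{\left(1,11 \right)} = 145 + \frac{41}{25} \cdot 3 = 145 + \frac{123}{25} = \frac{3748}{25}$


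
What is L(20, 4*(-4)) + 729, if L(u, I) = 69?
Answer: 798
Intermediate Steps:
L(20, 4*(-4)) + 729 = 69 + 729 = 798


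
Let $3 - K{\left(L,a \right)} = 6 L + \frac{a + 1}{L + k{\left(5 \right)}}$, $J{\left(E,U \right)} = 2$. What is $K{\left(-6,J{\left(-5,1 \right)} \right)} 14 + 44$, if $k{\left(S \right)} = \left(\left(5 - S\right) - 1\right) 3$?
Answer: $\frac{1784}{3} \approx 594.67$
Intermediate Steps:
$k{\left(S \right)} = 12 - 3 S$ ($k{\left(S \right)} = \left(4 - S\right) 3 = 12 - 3 S$)
$K{\left(L,a \right)} = 3 - 6 L - \frac{1 + a}{-3 + L}$ ($K{\left(L,a \right)} = 3 - \left(6 L + \frac{a + 1}{L + \left(12 - 15\right)}\right) = 3 - \left(6 L + \frac{1 + a}{L + \left(12 - 15\right)}\right) = 3 - \left(6 L + \frac{1 + a}{L - 3}\right) = 3 - \left(6 L + \frac{1 + a}{-3 + L}\right) = 3 - 6 L - \frac{1 + a}{-3 + L}$)
$K{\left(-6,J{\left(-5,1 \right)} \right)} 14 + 44 = \frac{-10 - 2 - 6 \left(-6\right)^{2} + 21 \left(-6\right)}{-3 - 6} \cdot 14 + 44 = \frac{-10 - 2 - 216 - 126}{-9} \cdot 14 + 44 = - \frac{-10 - 2 - 216 - 126}{9} \cdot 14 + 44 = \left(- \frac{1}{9}\right) \left(-354\right) 14 + 44 = \frac{118}{3} \cdot 14 + 44 = \frac{1652}{3} + 44 = \frac{1784}{3}$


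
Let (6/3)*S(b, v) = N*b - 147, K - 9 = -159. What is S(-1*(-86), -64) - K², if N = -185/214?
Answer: -2419342/107 ≈ -22611.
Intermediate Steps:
K = -150 (K = 9 - 159 = -150)
N = -185/214 (N = -185*1/214 = -185/214 ≈ -0.86449)
S(b, v) = -147/2 - 185*b/428 (S(b, v) = (-185*b/214 - 147)/2 = (-147 - 185*b/214)/2 = -147/2 - 185*b/428)
S(-1*(-86), -64) - K² = (-147/2 - (-185)*(-86)/428) - 1*(-150)² = (-147/2 - 185/428*86) - 1*22500 = (-147/2 - 7955/214) - 22500 = -11842/107 - 22500 = -2419342/107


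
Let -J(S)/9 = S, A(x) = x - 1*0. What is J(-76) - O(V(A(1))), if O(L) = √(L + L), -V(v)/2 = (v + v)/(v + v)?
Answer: 684 - 2*I ≈ 684.0 - 2.0*I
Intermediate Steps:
A(x) = x (A(x) = x + 0 = x)
J(S) = -9*S
V(v) = -2 (V(v) = -2*(v + v)/(v + v) = -2*2*v/(2*v) = -2*2*v*1/(2*v) = -2*1 = -2)
O(L) = √2*√L (O(L) = √(2*L) = √2*√L)
J(-76) - O(V(A(1))) = -9*(-76) - √2*√(-2) = 684 - √2*I*√2 = 684 - 2*I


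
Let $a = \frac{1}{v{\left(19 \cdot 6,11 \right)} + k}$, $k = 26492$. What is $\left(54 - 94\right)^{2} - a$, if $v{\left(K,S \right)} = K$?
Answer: $\frac{42569599}{26606} \approx 1600.0$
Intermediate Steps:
$a = \frac{1}{26606}$ ($a = \frac{1}{19 \cdot 6 + 26492} = \frac{1}{114 + 26492} = \frac{1}{26606} \approx 3.7586 \cdot 10^{-5}$)
$\left(54 - 94\right)^{2} - a = \left(54 - 94\right)^{2} - \frac{1}{26606} = \left(-40\right)^{2} - \frac{1}{26606} = 1600 - \frac{1}{26606} = \frac{42569599}{26606}$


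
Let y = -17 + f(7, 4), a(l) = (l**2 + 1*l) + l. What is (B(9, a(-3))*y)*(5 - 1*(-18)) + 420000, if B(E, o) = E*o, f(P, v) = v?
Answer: 411927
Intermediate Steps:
a(l) = l**2 + 2*l (a(l) = (l**2 + l) + l = (l + l**2) + l = l**2 + 2*l)
y = -13 (y = -17 + 4 = -13)
(B(9, a(-3))*y)*(5 - 1*(-18)) + 420000 = ((9*(-3*(2 - 3)))*(-13))*(5 - 1*(-18)) + 420000 = ((9*(-3*(-1)))*(-13))*(5 + 18) + 420000 = ((9*3)*(-13))*23 + 420000 = (27*(-13))*23 + 420000 = -351*23 + 420000 = -8073 + 420000 = 411927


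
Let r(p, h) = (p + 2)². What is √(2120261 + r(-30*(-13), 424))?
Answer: 5*√90957 ≈ 1508.0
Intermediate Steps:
r(p, h) = (2 + p)²
√(2120261 + r(-30*(-13), 424)) = √(2120261 + (2 - 30*(-13))²) = √(2120261 + (2 + 390)²) = √(2120261 + 392²) = √(2120261 + 153664) = √2273925 = 5*√90957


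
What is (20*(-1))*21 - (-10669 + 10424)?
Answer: -175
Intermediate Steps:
(20*(-1))*21 - (-10669 + 10424) = -20*21 - 1*(-245) = -420 + 245 = -175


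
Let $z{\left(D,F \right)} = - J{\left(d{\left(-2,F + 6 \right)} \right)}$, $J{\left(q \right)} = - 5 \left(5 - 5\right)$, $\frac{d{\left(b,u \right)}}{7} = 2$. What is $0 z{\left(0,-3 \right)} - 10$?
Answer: $-10$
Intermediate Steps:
$d{\left(b,u \right)} = 14$ ($d{\left(b,u \right)} = 7 \cdot 2 = 14$)
$J{\left(q \right)} = 0$ ($J{\left(q \right)} = \left(-5\right) 0 = 0$)
$z{\left(D,F \right)} = 0$ ($z{\left(D,F \right)} = \left(-1\right) 0 = 0$)
$0 z{\left(0,-3 \right)} - 10 = 0 \cdot 0 - 10 = 0 - 10 = -10$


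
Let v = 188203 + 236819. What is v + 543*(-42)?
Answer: 402216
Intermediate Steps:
v = 425022
v + 543*(-42) = 425022 + 543*(-42) = 425022 - 22806 = 402216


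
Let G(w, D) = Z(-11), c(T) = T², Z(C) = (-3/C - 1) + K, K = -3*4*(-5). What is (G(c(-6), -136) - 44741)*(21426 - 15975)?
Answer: -2679161049/11 ≈ -2.4356e+8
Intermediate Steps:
K = 60 (K = -12*(-5) = 60)
Z(C) = 59 - 3/C (Z(C) = (-3/C - 1) + 60 = (-1 - 3/C) + 60 = 59 - 3/C)
G(w, D) = 652/11 (G(w, D) = 59 - 3/(-11) = 59 - 3*(-1/11) = 59 + 3/11 = 652/11)
(G(c(-6), -136) - 44741)*(21426 - 15975) = (652/11 - 44741)*(21426 - 15975) = -491499/11*5451 = -2679161049/11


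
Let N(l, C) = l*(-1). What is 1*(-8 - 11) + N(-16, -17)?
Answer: -3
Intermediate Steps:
N(l, C) = -l
1*(-8 - 11) + N(-16, -17) = 1*(-8 - 11) - 1*(-16) = 1*(-19) + 16 = -19 + 16 = -3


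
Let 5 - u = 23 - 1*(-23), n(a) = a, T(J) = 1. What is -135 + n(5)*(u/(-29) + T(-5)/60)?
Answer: -44491/348 ≈ -127.85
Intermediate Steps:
u = -41 (u = 5 - (23 - 1*(-23)) = 5 - (23 + 23) = 5 - 1*46 = 5 - 46 = -41)
-135 + n(5)*(u/(-29) + T(-5)/60) = -135 + 5*(-41/(-29) + 1/60) = -135 + 5*(-41*(-1/29) + 1*(1/60)) = -135 + 5*(41/29 + 1/60) = -135 + 5*(2489/1740) = -135 + 2489/348 = -44491/348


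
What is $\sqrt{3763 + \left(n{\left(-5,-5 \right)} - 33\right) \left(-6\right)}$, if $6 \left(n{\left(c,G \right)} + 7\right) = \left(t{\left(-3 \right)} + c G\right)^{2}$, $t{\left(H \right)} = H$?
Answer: $3 \sqrt{391} \approx 59.321$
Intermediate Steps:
$n{\left(c,G \right)} = -7 + \frac{\left(-3 + G c\right)^{2}}{6}$ ($n{\left(c,G \right)} = -7 + \frac{\left(-3 + c G\right)^{2}}{6} = -7 + \frac{\left(-3 + G c\right)^{2}}{6}$)
$\sqrt{3763 + \left(n{\left(-5,-5 \right)} - 33\right) \left(-6\right)} = \sqrt{3763 + \left(\left(-7 + \frac{\left(-3 - -25\right)^{2}}{6}\right) - 33\right) \left(-6\right)} = \sqrt{3763 + \left(\left(-7 + \frac{\left(-3 + 25\right)^{2}}{6}\right) - 33\right) \left(-6\right)} = \sqrt{3763 + \left(\left(-7 + \frac{22^{2}}{6}\right) - 33\right) \left(-6\right)} = \sqrt{3763 + \left(\left(-7 + \frac{1}{6} \cdot 484\right) - 33\right) \left(-6\right)} = \sqrt{3763 + \left(\left(-7 + \frac{242}{3}\right) - 33\right) \left(-6\right)} = \sqrt{3763 + \left(\frac{221}{3} - 33\right) \left(-6\right)} = \sqrt{3763 + \frac{122}{3} \left(-6\right)} = \sqrt{3763 - 244} = \sqrt{3519} = 3 \sqrt{391}$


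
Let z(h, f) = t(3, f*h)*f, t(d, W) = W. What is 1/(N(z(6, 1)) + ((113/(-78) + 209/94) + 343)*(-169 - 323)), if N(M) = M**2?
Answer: -611/103320800 ≈ -5.9136e-6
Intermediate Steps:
z(h, f) = h*f**2 (z(h, f) = (f*h)*f = h*f**2)
1/(N(z(6, 1)) + ((113/(-78) + 209/94) + 343)*(-169 - 323)) = 1/((6*1**2)**2 + ((113/(-78) + 209/94) + 343)*(-169 - 323)) = 1/((6*1)**2 + ((113*(-1/78) + 209*(1/94)) + 343)*(-492)) = 1/(6**2 + ((-113/78 + 209/94) + 343)*(-492)) = 1/(36 + (1420/1833 + 343)*(-492)) = 1/(36 + (630139/1833)*(-492)) = 1/(36 - 103342796/611) = 1/(-103320800/611) = -611/103320800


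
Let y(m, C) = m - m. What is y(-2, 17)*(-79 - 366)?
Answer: 0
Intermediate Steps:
y(m, C) = 0
y(-2, 17)*(-79 - 366) = 0*(-79 - 366) = 0*(-445) = 0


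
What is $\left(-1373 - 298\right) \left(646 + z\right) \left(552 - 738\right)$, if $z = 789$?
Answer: $446006610$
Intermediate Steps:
$\left(-1373 - 298\right) \left(646 + z\right) \left(552 - 738\right) = \left(-1373 - 298\right) \left(646 + 789\right) \left(552 - 738\right) = - 1671 \cdot 1435 \left(-186\right) = \left(-1671\right) \left(-266910\right) = 446006610$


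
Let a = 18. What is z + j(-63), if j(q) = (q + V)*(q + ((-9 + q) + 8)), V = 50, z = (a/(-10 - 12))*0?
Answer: 1651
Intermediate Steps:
z = 0 (z = (18/(-10 - 12))*0 = (18/(-22))*0 = (18*(-1/22))*0 = -9/11*0 = 0)
j(q) = (-1 + 2*q)*(50 + q) (j(q) = (q + 50)*(q + ((-9 + q) + 8)) = (50 + q)*(q + (-1 + q)) = (50 + q)*(-1 + 2*q) = (-1 + 2*q)*(50 + q))
z + j(-63) = 0 + (-50 + 2*(-63)² + 99*(-63)) = 0 + (-50 + 2*3969 - 6237) = 0 + (-50 + 7938 - 6237) = 0 + 1651 = 1651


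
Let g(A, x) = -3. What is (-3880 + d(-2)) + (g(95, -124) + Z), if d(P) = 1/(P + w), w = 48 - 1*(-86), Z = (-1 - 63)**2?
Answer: 28117/132 ≈ 213.01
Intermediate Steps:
Z = 4096 (Z = (-64)**2 = 4096)
w = 134 (w = 48 + 86 = 134)
d(P) = 1/(134 + P) (d(P) = 1/(P + 134) = 1/(134 + P))
(-3880 + d(-2)) + (g(95, -124) + Z) = (-3880 + 1/(134 - 2)) + (-3 + 4096) = (-3880 + 1/132) + 4093 = -512159/132 + 4093 = 28117/132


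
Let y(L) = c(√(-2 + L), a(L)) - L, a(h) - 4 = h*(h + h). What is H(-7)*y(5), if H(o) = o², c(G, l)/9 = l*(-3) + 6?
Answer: -69041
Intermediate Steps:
a(h) = 4 + 2*h² (a(h) = 4 + h*(h + h) = 4 + h*(2*h) = 4 + 2*h²)
c(G, l) = 54 - 27*l (c(G, l) = 9*(l*(-3) + 6) = 9*(-3*l + 6) = 9*(6 - 3*l) = 54 - 27*l)
y(L) = -54 - L - 54*L² (y(L) = (54 - 27*(4 + 2*L²)) - L = (54 + (-108 - 54*L²)) - L = (-54 - 54*L²) - L = -54 - L - 54*L²)
H(-7)*y(5) = (-7)²*(-54 - 1*5 - 54*5²) = 49*(-54 - 5 - 54*25) = 49*(-54 - 5 - 1350) = 49*(-1409) = -69041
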